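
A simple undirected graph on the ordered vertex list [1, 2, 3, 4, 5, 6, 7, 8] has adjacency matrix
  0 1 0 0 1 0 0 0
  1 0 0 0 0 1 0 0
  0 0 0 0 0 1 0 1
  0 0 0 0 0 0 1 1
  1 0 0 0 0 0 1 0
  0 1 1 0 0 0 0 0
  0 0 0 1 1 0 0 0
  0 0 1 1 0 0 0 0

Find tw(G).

2

A width-2 tree decomposition is:
Bags: B1 = {4, 5, 7}  B2 = {4, 5, 8}  B3 = {3, 5, 8}  B4 = {3, 5, 6}  B5 = {2, 5, 6}  B6 = {1, 2, 5}
Tree: B1–B2, B2–B3, B3–B4, B4–B5, B5–B6
Each bag holds 3 vertices, so the decomposition has width 2, which upper-bounds the treewidth. Since 5–7–4–8–3–6–2–1–5 is a cycle in G, G is not acyclic. Forests are exactly the graphs of treewidth ≤ 1, so tw(G) ≥ 2. Hence tw(G) = 2 exactly.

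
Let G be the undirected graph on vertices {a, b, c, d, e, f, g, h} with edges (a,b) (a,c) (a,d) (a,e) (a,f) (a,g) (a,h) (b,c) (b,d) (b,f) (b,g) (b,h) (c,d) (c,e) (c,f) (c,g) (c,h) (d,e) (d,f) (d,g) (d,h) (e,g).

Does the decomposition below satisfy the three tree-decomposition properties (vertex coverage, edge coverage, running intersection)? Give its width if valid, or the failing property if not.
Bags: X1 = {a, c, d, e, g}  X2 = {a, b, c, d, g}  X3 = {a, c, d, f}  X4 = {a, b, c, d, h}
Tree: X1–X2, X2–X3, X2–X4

No — edge (b,f) lies in no bag.

A tree decomposition must satisfy three properties: every vertex lies in some bag; for every edge, both endpoints lie together in some bag; and for every vertex, the bags containing it form a connected subtree. Here edge (b,f) lies in no bag, so the decomposition is invalid.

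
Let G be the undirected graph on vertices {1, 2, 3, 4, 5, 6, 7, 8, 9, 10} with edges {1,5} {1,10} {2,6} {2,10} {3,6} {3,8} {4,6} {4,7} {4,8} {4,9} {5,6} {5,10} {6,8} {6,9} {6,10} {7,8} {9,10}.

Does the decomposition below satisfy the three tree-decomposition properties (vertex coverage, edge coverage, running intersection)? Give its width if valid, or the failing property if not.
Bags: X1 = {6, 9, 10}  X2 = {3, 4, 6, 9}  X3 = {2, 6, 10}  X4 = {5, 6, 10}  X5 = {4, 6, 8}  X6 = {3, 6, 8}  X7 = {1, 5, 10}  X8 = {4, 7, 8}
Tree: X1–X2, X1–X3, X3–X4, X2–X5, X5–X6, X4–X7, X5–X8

A tree decomposition must satisfy three properties: every vertex lies in some bag; for every edge, both endpoints lie together in some bag; and for every vertex, the bags containing it form a connected subtree. Here bags containing vertex 3 are not connected in the tree, so the decomposition is invalid.

No — bags containing vertex 3 are not connected in the tree.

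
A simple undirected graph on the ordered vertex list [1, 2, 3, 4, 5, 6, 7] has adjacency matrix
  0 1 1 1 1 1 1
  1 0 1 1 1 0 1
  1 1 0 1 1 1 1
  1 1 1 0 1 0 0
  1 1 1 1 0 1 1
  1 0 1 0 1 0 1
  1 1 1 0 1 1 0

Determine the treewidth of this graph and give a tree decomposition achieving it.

Each bag holds 5 vertices, so the decomposition has width 4, which upper-bounds the treewidth. Conversely, {1, 2, 3, 4, 5} is a clique of size 5, and the vertices of any clique must share a bag in every tree decomposition; so some bag has ≥ 5 vertices and tw(G) ≥ 4. The upper and lower bounds meet at 4, so that is the treewidth.

Treewidth 4.
One such decomposition:
Bags: B1 = {1, 2, 3, 5, 7}  B2 = {1, 3, 5, 6, 7}  B3 = {1, 2, 3, 4, 5}
Tree: B1–B2, B1–B3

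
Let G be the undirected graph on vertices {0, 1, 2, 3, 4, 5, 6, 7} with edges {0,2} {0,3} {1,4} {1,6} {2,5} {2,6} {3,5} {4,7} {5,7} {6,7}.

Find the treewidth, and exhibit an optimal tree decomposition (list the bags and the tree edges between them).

Treewidth 2.
Bags: B1 = {1, 4, 7}  B2 = {1, 6, 7}  B3 = {5, 6, 7}  B4 = {2, 5, 6}  B5 = {2, 3, 5}  B6 = {0, 2, 3}
Tree: B1–B2, B2–B3, B3–B4, B4–B5, B5–B6

The largest bag has 3 vertices, giving width 2; this decomposition certifies tw(G) ≤ 2. For the lower bound, G contains the cycle 4–1–6–7–4, so G is not a forest; only forests have treewidth ≤ 1, hence tw(G) ≥ 2. Therefore the treewidth is 2.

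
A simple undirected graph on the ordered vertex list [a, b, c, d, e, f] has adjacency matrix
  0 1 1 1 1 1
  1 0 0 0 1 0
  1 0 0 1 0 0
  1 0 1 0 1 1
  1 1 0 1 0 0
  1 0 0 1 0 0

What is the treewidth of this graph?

A width-2 tree decomposition is:
Bags: B1 = {a, d, e}  B2 = {a, d, f}  B3 = {a, b, e}  B4 = {a, c, d}
Tree: B1–B2, B1–B3, B1–B4
Each bag holds 3 vertices, so the decomposition has width 2, which upper-bounds the treewidth. For the lower bound, the 3 vertices {a, d, e} are pairwise adjacent, and any tree decomposition puts a clique entirely inside one bag — forcing width ≥ 2. Combining the bounds, tw(G) = 2.

2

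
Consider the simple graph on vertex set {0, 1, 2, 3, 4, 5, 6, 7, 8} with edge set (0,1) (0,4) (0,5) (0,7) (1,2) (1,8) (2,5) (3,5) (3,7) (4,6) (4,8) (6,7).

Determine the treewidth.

3

A width-3 tree decomposition is:
Bags: B1 = {1, 4, 6, 8}  B2 = {0, 1, 4, 6}  B3 = {0, 1, 6, 7}  B4 = {0, 1, 2, 7}  B5 = {0, 2, 5, 7}  B6 = {2, 3, 5, 7}
Tree: B1–B2, B2–B3, B3–B4, B4–B5, B5–B6
Each bag holds 4 vertices, so the decomposition has width 3, which upper-bounds the treewidth. For the lower bound: the 4 vertex sets {4,6,8}, {1}, {0}, {2,3,5,7} are disjoint, each induces a connected subgraph, and every pair is joined by at least one edge of G. Contracting each set to a single vertex therefore yields K_{4} as a minor, and since treewidth is minor-monotone, tw(G) ≥ tw(K_{4}) = 3. Therefore the treewidth is 3.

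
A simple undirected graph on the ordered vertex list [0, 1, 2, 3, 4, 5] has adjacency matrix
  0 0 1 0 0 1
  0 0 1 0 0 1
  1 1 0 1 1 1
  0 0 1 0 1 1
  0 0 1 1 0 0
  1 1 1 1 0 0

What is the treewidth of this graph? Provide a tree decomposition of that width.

Each bag holds 3 vertices, so the decomposition has width 2, which upper-bounds the treewidth. For the lower bound, the 3 vertices {2, 3, 4} are pairwise adjacent, and any tree decomposition puts a clique entirely inside one bag — forcing width ≥ 2. Therefore the treewidth is 2.

Treewidth 2.
One optimal decomposition is:
Bags: B1 = {2, 3, 5}  B2 = {0, 2, 5}  B3 = {1, 2, 5}  B4 = {2, 3, 4}
Tree: B1–B2, B1–B3, B1–B4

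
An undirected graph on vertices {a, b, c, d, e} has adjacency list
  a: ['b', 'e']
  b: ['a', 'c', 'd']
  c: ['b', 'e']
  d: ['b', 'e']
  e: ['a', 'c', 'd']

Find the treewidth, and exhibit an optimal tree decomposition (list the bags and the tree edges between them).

Treewidth 2.
One such decomposition:
Bags: B1 = {a, b, e}  B2 = {b, d, e}  B3 = {b, c, e}
Tree: B1–B2, B2–B3

Each bag holds 3 vertices, so the decomposition has width 2, which upper-bounds the treewidth. The edges b–a–e–d–b form a cycle, so G is not a tree and its treewidth is at least 2. The upper and lower bounds meet at 2, so that is the treewidth.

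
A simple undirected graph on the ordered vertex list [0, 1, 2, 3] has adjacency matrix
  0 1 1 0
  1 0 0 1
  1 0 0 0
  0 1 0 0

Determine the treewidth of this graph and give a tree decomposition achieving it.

Each bag holds 2 vertices, so the decomposition has width 1, which upper-bounds the treewidth. Any graph with an edge has treewidth ≥ 1, and G has the edge 0–2. Therefore the treewidth is 1.

Treewidth 1.
One such decomposition:
Bags: B1 = {0, 2}  B2 = {0, 1}  B3 = {1, 3}
Tree: B1–B2, B2–B3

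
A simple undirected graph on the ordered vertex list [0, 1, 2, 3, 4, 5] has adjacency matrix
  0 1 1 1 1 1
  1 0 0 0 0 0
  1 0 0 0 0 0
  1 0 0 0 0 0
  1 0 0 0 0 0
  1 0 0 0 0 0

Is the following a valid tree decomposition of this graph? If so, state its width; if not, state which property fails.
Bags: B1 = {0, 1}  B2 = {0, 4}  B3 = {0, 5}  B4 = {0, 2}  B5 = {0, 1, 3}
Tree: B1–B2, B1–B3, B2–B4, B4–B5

A tree decomposition must satisfy three properties: every vertex lies in some bag; for every edge, both endpoints lie together in some bag; and for every vertex, the bags containing it form a connected subtree. Here bags containing vertex 1 are not connected in the tree, so the decomposition is invalid.

No — bags containing vertex 1 are not connected in the tree.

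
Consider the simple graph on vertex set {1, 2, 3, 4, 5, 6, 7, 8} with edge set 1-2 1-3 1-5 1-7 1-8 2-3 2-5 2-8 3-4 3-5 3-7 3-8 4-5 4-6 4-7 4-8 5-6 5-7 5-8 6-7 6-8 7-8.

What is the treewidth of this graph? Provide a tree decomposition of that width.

Treewidth 4.
Bags: B1 = {3, 4, 5, 7, 8}  B2 = {1, 3, 5, 7, 8}  B3 = {4, 5, 6, 7, 8}  B4 = {1, 2, 3, 5, 8}
Tree: B1–B2, B1–B3, B2–B4

Every bag has size at most 5, so the width is 5 − 1 = 4 and tw(G) ≤ 4. Conversely, {1, 2, 3, 5, 8} is a clique of size 5, and the vertices of any clique must share a bag in every tree decomposition; so some bag has ≥ 5 vertices and tw(G) ≥ 4. Hence tw(G) = 4 exactly.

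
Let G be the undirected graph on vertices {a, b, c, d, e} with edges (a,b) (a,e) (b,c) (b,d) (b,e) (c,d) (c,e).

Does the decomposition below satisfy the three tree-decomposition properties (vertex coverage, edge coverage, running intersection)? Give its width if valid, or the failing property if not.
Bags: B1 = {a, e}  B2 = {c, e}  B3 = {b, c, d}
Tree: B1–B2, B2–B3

No — edge (a,b) lies in no bag.

A tree decomposition must satisfy three properties: every vertex lies in some bag; for every edge, both endpoints lie together in some bag; and for every vertex, the bags containing it form a connected subtree. Here edge (a,b) lies in no bag, so the decomposition is invalid.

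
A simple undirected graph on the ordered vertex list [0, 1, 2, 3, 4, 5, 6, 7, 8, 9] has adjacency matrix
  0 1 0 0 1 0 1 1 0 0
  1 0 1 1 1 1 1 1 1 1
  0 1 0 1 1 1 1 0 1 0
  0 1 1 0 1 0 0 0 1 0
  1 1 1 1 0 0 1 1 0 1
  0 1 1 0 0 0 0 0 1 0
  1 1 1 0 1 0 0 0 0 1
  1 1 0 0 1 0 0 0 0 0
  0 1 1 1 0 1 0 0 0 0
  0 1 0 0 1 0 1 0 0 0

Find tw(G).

A width-3 tree decomposition is:
Bags: B1 = {1, 2, 4, 6}  B2 = {1, 2, 3, 4}  B3 = {1, 2, 3, 8}  B4 = {0, 1, 4, 6}  B5 = {1, 2, 5, 8}  B6 = {0, 1, 4, 7}  B7 = {1, 4, 6, 9}
Tree: B1–B2, B2–B3, B1–B4, B3–B5, B4–B6, B1–B7
Every bag has size at most 4, so the width is 4 − 1 = 3 and tw(G) ≤ 3. For the lower bound, the 4 vertices {1, 2, 3, 8} are pairwise adjacent, and any tree decomposition puts a clique entirely inside one bag — forcing width ≥ 3. Combining the bounds, tw(G) = 3.

3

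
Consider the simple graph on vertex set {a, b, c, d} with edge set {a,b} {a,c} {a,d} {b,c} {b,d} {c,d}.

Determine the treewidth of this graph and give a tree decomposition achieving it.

A single bag containing all 4 vertices is trivially a valid decomposition of width 3. Conversely, {a, b, c, d} is a clique of size 4, and the vertices of any clique must share a bag in every tree decomposition; so some bag has ≥ 4 vertices and tw(G) ≥ 3. The upper and lower bounds meet at 3, so that is the treewidth.

Treewidth 3.
One optimal decomposition is:
Bags: B1 = {a, b, c, d}
Tree: (single bag)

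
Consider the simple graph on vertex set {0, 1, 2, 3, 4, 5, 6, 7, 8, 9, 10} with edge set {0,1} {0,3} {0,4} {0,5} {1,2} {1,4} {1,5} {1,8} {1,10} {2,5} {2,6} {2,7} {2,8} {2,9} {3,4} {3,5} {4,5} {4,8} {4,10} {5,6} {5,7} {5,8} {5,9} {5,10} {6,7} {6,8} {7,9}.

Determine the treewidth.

3

A width-3 tree decomposition is:
Bags: B1 = {2, 5, 6, 8}  B2 = {1, 2, 5, 8}  B3 = {1, 4, 5, 8}  B4 = {2, 5, 6, 7}  B5 = {1, 4, 5, 10}  B6 = {2, 5, 7, 9}  B7 = {0, 1, 4, 5}  B8 = {0, 3, 4, 5}
Tree: B1–B2, B2–B3, B1–B4, B3–B5, B4–B6, B5–B7, B7–B8
Every bag has size at most 4, so the width is 4 − 1 = 3 and tw(G) ≤ 3. For the lower bound, the 4 vertices {1, 2, 5, 8} are pairwise adjacent, and any tree decomposition puts a clique entirely inside one bag — forcing width ≥ 3. Therefore the treewidth is 3.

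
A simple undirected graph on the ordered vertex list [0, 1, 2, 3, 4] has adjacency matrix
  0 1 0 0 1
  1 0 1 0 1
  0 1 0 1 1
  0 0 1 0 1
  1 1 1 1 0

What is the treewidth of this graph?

A width-2 tree decomposition is:
Bags: B1 = {1, 2, 4}  B2 = {0, 1, 4}  B3 = {2, 3, 4}
Tree: B1–B2, B1–B3
Each bag holds 3 vertices, so the decomposition has width 2, which upper-bounds the treewidth. On the other hand G contains the 3-clique {0, 1, 4}. A clique must lie in a single bag of any decomposition, so no decomposition can have width below 2. Combining the bounds, tw(G) = 2.

2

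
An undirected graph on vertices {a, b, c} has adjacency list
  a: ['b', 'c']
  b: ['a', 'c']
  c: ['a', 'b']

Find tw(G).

2

A width-2 tree decomposition is:
Bags: B1 = {a, b, c}
Tree: (single bag)
A single bag containing all 3 vertices is trivially a valid decomposition of width 2. For the lower bound, the 3 vertices {a, b, c} are pairwise adjacent, and any tree decomposition puts a clique entirely inside one bag — forcing width ≥ 2. Therefore the treewidth is 2.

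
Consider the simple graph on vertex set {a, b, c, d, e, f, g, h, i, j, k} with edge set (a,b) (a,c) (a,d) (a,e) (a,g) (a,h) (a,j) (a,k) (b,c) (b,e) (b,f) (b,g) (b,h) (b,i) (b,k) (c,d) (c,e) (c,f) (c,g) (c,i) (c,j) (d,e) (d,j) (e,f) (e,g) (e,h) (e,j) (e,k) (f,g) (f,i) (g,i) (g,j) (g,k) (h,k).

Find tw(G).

A width-4 tree decomposition is:
Bags: B1 = {a, c, e, g, j}  B2 = {a, b, c, e, g}  B3 = {a, c, d, e, j}  B4 = {b, c, e, f, g}  B5 = {b, c, f, g, i}  B6 = {a, b, e, g, k}  B7 = {a, b, e, h, k}
Tree: B1–B2, B1–B3, B2–B4, B4–B5, B2–B6, B6–B7
Every bag has size at most 5, so the width is 5 − 1 = 4 and tw(G) ≤ 4. For the lower bound, the 5 vertices {a, c, d, e, j} are pairwise adjacent, and any tree decomposition puts a clique entirely inside one bag — forcing width ≥ 4. Hence tw(G) = 4 exactly.

4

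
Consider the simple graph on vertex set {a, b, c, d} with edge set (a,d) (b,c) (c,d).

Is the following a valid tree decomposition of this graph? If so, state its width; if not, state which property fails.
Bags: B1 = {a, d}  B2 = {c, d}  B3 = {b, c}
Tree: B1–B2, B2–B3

Checking the three conditions: (i) the bags cover all of {a, b, c, d}; (ii) for each edge, some bag contains both endpoints; (iii) the bags containing any fixed vertex form a subtree. All hold, so the decomposition is valid with width 2 − 1 = 1.

Yes; width 1.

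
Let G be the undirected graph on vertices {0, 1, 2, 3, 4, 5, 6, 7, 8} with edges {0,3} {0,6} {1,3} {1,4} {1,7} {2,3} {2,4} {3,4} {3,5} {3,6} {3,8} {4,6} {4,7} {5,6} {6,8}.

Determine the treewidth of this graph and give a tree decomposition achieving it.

Treewidth 2.
Bags: B1 = {3, 6, 8}  B2 = {3, 4, 6}  B3 = {0, 3, 6}  B4 = {1, 3, 4}  B5 = {3, 5, 6}  B6 = {1, 4, 7}  B7 = {2, 3, 4}
Tree: B1–B2, B2–B3, B2–B4, B1–B5, B4–B6, B4–B7

Each bag holds 3 vertices, so the decomposition has width 2, which upper-bounds the treewidth. Conversely, {1, 3, 4} is a clique of size 3, and the vertices of any clique must share a bag in every tree decomposition; so some bag has ≥ 3 vertices and tw(G) ≥ 2. Therefore the treewidth is 2.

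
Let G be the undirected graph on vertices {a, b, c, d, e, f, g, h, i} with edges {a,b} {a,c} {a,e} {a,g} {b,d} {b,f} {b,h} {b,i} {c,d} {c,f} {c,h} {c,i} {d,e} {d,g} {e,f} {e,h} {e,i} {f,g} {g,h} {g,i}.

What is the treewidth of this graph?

A width-4 tree decomposition is:
Bags: B1 = {b, c, e, f, g}  B2 = {a, b, c, e, g}  B3 = {b, c, d, e, g}  B4 = {b, c, e, g, i}  B5 = {b, c, e, g, h}
Tree: B1–B2, B2–B3, B3–B4, B4–B5
The largest bag has 5 vertices, giving width 4; this decomposition certifies tw(G) ≤ 4. For the lower bound: the 5 vertex sets {c,f}, {a,b}, {d,e}, {g}, {i} are disjoint, each induces a connected subgraph, and every pair is joined by at least one edge of G. Contracting each set to a single vertex therefore yields K_{5} as a minor, and since treewidth is minor-monotone, tw(G) ≥ tw(K_{5}) = 4. Combining the bounds, tw(G) = 4.

4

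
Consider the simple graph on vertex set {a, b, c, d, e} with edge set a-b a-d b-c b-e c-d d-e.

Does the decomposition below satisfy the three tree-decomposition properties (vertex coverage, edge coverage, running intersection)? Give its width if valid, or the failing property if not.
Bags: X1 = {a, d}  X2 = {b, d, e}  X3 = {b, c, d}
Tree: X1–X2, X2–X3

No — edge (b,a) lies in no bag.

A tree decomposition must satisfy three properties: every vertex lies in some bag; for every edge, both endpoints lie together in some bag; and for every vertex, the bags containing it form a connected subtree. Here edge (b,a) lies in no bag, so the decomposition is invalid.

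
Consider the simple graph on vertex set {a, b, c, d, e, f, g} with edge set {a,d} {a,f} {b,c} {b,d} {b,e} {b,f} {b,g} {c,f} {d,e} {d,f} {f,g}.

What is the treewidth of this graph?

A width-2 tree decomposition is:
Bags: B1 = {b, d, f}  B2 = {a, d, f}  B3 = {b, d, e}  B4 = {b, f, g}  B5 = {b, c, f}
Tree: B1–B2, B1–B3, B1–B4, B4–B5
Each bag holds 3 vertices, so the decomposition has width 2, which upper-bounds the treewidth. For the lower bound, the 3 vertices {b, d, e} are pairwise adjacent, and any tree decomposition puts a clique entirely inside one bag — forcing width ≥ 2. Combining the bounds, tw(G) = 2.

2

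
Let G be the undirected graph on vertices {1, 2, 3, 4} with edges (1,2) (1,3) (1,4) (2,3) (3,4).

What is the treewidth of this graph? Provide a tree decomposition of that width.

Treewidth 2.
Bags: B1 = {1, 2, 3}  B2 = {1, 3, 4}
Tree: B1–B2

Each bag holds 3 vertices, so the decomposition has width 2, which upper-bounds the treewidth. For the lower bound, the 3 vertices {1, 2, 3} are pairwise adjacent, and any tree decomposition puts a clique entirely inside one bag — forcing width ≥ 2. Hence tw(G) = 2 exactly.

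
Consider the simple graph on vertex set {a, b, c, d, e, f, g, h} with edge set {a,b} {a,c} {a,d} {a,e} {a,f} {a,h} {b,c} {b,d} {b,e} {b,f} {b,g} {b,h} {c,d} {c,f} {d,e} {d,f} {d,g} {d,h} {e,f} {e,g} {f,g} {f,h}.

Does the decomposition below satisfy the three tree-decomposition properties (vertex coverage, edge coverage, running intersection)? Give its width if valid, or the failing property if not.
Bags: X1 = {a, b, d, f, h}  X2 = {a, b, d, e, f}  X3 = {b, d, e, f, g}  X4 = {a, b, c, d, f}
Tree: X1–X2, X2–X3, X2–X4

Yes; width 4.

Checking the three conditions: (i) the bags cover all of {a, b, c, d, e, f, g, h}; (ii) for each edge, some bag contains both endpoints; (iii) the bags containing any fixed vertex form a subtree. All hold, so the decomposition is valid with width 5 − 1 = 4.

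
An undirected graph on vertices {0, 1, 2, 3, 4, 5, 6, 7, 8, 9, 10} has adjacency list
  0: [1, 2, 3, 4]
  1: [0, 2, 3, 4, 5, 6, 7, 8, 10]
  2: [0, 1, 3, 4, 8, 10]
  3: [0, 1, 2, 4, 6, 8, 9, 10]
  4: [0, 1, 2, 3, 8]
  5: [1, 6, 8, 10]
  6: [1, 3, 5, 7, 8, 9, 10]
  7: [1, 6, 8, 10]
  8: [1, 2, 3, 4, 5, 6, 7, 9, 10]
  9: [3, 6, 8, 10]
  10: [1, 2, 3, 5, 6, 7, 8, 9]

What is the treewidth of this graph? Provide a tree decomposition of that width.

Treewidth 4.
Bags: B1 = {1, 6, 7, 8, 10}  B2 = {1, 3, 6, 8, 10}  B3 = {1, 2, 3, 8, 10}  B4 = {3, 6, 8, 9, 10}  B5 = {1, 2, 3, 4, 8}  B6 = {0, 1, 2, 3, 4}  B7 = {1, 5, 6, 8, 10}
Tree: B1–B2, B2–B3, B2–B4, B3–B5, B5–B6, B1–B7

The largest bag has 5 vertices, giving width 4; this decomposition certifies tw(G) ≤ 4. Conversely, {0, 1, 2, 3, 4} is a clique of size 5, and the vertices of any clique must share a bag in every tree decomposition; so some bag has ≥ 5 vertices and tw(G) ≥ 4. Combining the bounds, tw(G) = 4.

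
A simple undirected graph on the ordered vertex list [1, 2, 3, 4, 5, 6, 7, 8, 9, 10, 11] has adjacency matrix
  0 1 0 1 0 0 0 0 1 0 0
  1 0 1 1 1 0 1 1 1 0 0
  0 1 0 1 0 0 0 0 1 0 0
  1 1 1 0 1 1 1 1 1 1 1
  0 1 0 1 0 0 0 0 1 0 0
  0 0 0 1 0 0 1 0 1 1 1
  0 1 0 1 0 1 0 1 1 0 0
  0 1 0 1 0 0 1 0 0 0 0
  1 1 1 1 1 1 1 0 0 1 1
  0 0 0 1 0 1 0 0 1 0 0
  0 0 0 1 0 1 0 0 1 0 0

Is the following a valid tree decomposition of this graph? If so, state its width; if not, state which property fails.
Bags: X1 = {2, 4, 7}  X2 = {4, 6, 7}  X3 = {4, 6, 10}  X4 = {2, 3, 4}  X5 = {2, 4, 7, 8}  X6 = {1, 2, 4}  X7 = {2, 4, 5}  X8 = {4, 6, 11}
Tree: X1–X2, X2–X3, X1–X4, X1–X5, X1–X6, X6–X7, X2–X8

A tree decomposition must satisfy three properties: every vertex lies in some bag; for every edge, both endpoints lie together in some bag; and for every vertex, the bags containing it form a connected subtree. Here vertex 9 appears in no bag, so the decomposition is invalid.

No — vertex 9 appears in no bag.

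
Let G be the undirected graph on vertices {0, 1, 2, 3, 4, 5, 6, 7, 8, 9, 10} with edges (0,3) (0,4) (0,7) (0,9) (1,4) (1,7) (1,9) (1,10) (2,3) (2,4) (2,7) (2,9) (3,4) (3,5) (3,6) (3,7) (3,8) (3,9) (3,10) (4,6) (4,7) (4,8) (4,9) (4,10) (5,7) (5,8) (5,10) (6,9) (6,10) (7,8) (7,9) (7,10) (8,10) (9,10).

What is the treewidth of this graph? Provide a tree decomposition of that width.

Treewidth 4.
Bags: B1 = {3, 4, 7, 9, 10}  B2 = {3, 4, 6, 9, 10}  B3 = {3, 4, 7, 8, 10}  B4 = {2, 3, 4, 7, 9}  B5 = {3, 5, 7, 8, 10}  B6 = {0, 3, 4, 7, 9}  B7 = {1, 4, 7, 9, 10}
Tree: B1–B2, B1–B3, B1–B4, B3–B5, B4–B6, B1–B7

Every bag has size at most 5, so the width is 5 − 1 = 4 and tw(G) ≤ 4. On the other hand G contains the 5-clique {1, 4, 7, 9, 10}. A clique must lie in a single bag of any decomposition, so no decomposition can have width below 4. Combining the bounds, tw(G) = 4.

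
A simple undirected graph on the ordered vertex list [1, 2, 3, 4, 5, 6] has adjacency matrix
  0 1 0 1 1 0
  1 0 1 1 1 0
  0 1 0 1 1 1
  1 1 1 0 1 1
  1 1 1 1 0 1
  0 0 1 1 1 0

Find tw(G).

A width-3 tree decomposition is:
Bags: B1 = {2, 3, 4, 5}  B2 = {3, 4, 5, 6}  B3 = {1, 2, 4, 5}
Tree: B1–B2, B1–B3
The largest bag has 4 vertices, giving width 3; this decomposition certifies tw(G) ≤ 3. On the other hand G contains the 4-clique {1, 2, 4, 5}. A clique must lie in a single bag of any decomposition, so no decomposition can have width below 3. Hence tw(G) = 3 exactly.

3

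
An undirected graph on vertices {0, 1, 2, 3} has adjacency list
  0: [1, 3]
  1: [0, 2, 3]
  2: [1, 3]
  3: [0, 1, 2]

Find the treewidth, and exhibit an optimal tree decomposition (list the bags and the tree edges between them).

Each bag holds 3 vertices, so the decomposition has width 2, which upper-bounds the treewidth. For the lower bound, the 3 vertices {0, 1, 3} are pairwise adjacent, and any tree decomposition puts a clique entirely inside one bag — forcing width ≥ 2. Combining the bounds, tw(G) = 2.

Treewidth 2.
Bags: B1 = {0, 1, 3}  B2 = {1, 2, 3}
Tree: B1–B2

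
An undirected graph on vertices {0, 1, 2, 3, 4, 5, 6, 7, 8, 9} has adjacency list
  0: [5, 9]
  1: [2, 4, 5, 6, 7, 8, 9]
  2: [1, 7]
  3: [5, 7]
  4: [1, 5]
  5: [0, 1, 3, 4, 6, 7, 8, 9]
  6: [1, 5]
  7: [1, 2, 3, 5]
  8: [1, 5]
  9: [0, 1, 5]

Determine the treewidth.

A width-2 tree decomposition is:
Bags: B1 = {1, 5, 7}  B2 = {1, 5, 6}  B3 = {1, 2, 7}  B4 = {1, 5, 9}  B5 = {3, 5, 7}  B6 = {1, 5, 8}  B7 = {1, 4, 5}  B8 = {0, 5, 9}
Tree: B1–B2, B1–B3, B2–B4, B1–B5, B4–B6, B6–B7, B4–B8
The largest bag has 3 vertices, giving width 2; this decomposition certifies tw(G) ≤ 2. On the other hand G contains the 3-clique {1, 2, 7}. A clique must lie in a single bag of any decomposition, so no decomposition can have width below 2. Therefore the treewidth is 2.

2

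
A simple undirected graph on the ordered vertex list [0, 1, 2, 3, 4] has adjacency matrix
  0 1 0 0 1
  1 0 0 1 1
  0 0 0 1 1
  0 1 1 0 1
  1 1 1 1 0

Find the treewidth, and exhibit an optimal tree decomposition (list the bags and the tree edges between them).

Treewidth 2.
One such decomposition:
Bags: B1 = {2, 3, 4}  B2 = {1, 3, 4}  B3 = {0, 1, 4}
Tree: B1–B2, B2–B3

The largest bag has 3 vertices, giving width 2; this decomposition certifies tw(G) ≤ 2. On the other hand G contains the 3-clique {0, 1, 4}. A clique must lie in a single bag of any decomposition, so no decomposition can have width below 2. Combining the bounds, tw(G) = 2.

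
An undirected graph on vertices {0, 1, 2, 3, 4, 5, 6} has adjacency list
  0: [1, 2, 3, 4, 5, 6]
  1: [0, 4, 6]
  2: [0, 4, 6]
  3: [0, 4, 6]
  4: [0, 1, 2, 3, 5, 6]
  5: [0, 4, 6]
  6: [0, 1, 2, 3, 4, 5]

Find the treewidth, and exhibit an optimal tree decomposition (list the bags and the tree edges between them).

Treewidth 3.
One optimal decomposition is:
Bags: B1 = {0, 4, 5, 6}  B2 = {0, 3, 4, 6}  B3 = {0, 1, 4, 6}  B4 = {0, 2, 4, 6}
Tree: B1–B2, B1–B3, B3–B4

Each bag holds 4 vertices, so the decomposition has width 3, which upper-bounds the treewidth. For the lower bound, the 4 vertices {0, 1, 4, 6} are pairwise adjacent, and any tree decomposition puts a clique entirely inside one bag — forcing width ≥ 3. Therefore the treewidth is 3.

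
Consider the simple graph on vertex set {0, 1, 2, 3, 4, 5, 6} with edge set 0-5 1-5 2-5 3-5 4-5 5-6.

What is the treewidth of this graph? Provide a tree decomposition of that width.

Treewidth 1.
One optimal decomposition is:
Bags: B1 = {3, 5}  B2 = {4, 5}  B3 = {2, 5}  B4 = {0, 5}  B5 = {5, 6}  B6 = {1, 5}
Tree: B1–B2, B1–B3, B3–B4, B3–B5, B1–B6

Each bag holds 2 vertices, so the decomposition has width 1, which upper-bounds the treewidth. Since G has at least one edge (e.g. 3–5), it is not an edgeless graph, so tw(G) ≥ 1. Hence tw(G) = 1 exactly.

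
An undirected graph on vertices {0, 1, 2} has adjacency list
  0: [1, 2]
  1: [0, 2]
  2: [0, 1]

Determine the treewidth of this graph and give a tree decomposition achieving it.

Treewidth 2.
One such decomposition:
Bags: B1 = {0, 1, 2}
Tree: (single bag)

With just one bag of size 3, the width is 3 − 1 = 2, so tw(G) ≤ 2. Conversely, {0, 1, 2} is a clique of size 3, and the vertices of any clique must share a bag in every tree decomposition; so some bag has ≥ 3 vertices and tw(G) ≥ 2. The upper and lower bounds meet at 2, so that is the treewidth.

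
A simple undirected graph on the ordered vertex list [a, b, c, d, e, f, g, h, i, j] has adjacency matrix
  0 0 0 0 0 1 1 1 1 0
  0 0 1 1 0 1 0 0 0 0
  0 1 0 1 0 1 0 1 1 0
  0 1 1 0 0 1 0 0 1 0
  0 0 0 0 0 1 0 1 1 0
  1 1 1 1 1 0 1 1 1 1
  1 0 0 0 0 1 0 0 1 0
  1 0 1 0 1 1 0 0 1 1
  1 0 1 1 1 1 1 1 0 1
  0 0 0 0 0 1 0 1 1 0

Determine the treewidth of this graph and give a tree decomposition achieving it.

Treewidth 3.
Bags: B1 = {c, f, h, i}  B2 = {a, f, h, i}  B3 = {e, f, h, i}  B4 = {a, f, g, i}  B5 = {f, h, i, j}  B6 = {c, d, f, i}  B7 = {b, c, d, f}
Tree: B1–B2, B1–B3, B2–B4, B3–B5, B1–B6, B6–B7

Every bag has size at most 4, so the width is 4 − 1 = 3 and tw(G) ≤ 3. On the other hand G contains the 4-clique {b, c, d, f}. A clique must lie in a single bag of any decomposition, so no decomposition can have width below 3. Therefore the treewidth is 3.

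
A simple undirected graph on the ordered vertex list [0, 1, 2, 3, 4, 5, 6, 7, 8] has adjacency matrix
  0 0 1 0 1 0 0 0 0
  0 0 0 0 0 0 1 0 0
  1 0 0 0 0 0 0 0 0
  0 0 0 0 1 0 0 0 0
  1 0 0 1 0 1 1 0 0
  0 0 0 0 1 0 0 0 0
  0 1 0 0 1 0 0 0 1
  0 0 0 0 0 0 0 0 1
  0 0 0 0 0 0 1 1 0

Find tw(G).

A width-1 tree decomposition is:
Bags: B1 = {6, 8}  B2 = {4, 6}  B3 = {0, 4}  B4 = {4, 5}  B5 = {7, 8}  B6 = {1, 6}  B7 = {0, 2}  B8 = {3, 4}
Tree: B1–B2, B2–B3, B3–B4, B1–B5, B2–B6, B3–B7, B2–B8
The largest bag has 2 vertices, giving width 1; this decomposition certifies tw(G) ≤ 1. G has an edge, so its treewidth is at least 1. Combining the bounds, tw(G) = 1.

1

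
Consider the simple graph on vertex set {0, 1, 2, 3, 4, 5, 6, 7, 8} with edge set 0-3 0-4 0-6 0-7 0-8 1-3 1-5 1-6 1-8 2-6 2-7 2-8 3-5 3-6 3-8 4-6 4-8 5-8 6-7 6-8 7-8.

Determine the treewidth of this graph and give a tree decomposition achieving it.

Treewidth 3.
One such decomposition:
Bags: B1 = {1, 3, 6, 8}  B2 = {0, 3, 6, 8}  B3 = {0, 6, 7, 8}  B4 = {0, 4, 6, 8}  B5 = {2, 6, 7, 8}  B6 = {1, 3, 5, 8}
Tree: B1–B2, B2–B3, B2–B4, B3–B5, B1–B6

Every bag has size at most 4, so the width is 4 − 1 = 3 and tw(G) ≤ 3. On the other hand G contains the 4-clique {1, 3, 5, 8}. A clique must lie in a single bag of any decomposition, so no decomposition can have width below 3. Hence tw(G) = 3 exactly.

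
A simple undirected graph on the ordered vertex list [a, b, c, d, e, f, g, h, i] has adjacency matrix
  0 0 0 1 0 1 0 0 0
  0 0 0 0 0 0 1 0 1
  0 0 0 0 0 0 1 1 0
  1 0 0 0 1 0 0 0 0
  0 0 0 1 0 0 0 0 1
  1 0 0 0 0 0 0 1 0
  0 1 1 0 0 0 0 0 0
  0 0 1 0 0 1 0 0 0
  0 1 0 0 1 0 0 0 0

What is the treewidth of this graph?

A width-2 tree decomposition is:
Bags: B1 = {a, d, e}  B2 = {a, e, f}  B3 = {e, f, h}  B4 = {c, e, h}  B5 = {c, e, g}  B6 = {b, e, g}  B7 = {b, e, i}
Tree: B1–B2, B2–B3, B3–B4, B4–B5, B5–B6, B6–B7
Each bag holds 3 vertices, so the decomposition has width 2, which upper-bounds the treewidth. The edges e–d–a–f–h–c–g–b–i–e form a cycle, so G is not a tree and its treewidth is at least 2. Combining the bounds, tw(G) = 2.

2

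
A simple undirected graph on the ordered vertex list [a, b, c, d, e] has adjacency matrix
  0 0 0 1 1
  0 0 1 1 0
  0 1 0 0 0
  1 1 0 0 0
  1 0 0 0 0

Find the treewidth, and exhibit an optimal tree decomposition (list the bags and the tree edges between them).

The largest bag has 2 vertices, giving width 1; this decomposition certifies tw(G) ≤ 1. G has an edge, so its treewidth is at least 1. Hence tw(G) = 1 exactly.

Treewidth 1.
Bags: B1 = {a, e}  B2 = {a, d}  B3 = {b, d}  B4 = {b, c}
Tree: B1–B2, B2–B3, B3–B4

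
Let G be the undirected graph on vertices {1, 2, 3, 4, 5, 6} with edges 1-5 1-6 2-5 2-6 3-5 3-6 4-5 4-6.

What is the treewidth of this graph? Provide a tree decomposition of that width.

Treewidth 2.
Bags: B1 = {2, 5, 6}  B2 = {3, 5, 6}  B3 = {1, 5, 6}  B4 = {4, 5, 6}
Tree: B1–B2, B2–B3, B3–B4

Each bag holds 3 vertices, so the decomposition has width 2, which upper-bounds the treewidth. The edges 2–6–3–5–2 form a cycle, so G is not a tree and its treewidth is at least 2. Combining the bounds, tw(G) = 2.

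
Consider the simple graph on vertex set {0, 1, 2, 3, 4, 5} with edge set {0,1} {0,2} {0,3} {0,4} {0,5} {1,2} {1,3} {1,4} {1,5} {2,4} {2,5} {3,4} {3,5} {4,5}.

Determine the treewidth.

4

A width-4 tree decomposition is:
Bags: B1 = {0, 1, 3, 4, 5}  B2 = {0, 1, 2, 4, 5}
Tree: B1–B2
The largest bag has 5 vertices, giving width 4; this decomposition certifies tw(G) ≤ 4. For the lower bound, the 5 vertices {0, 1, 2, 4, 5} are pairwise adjacent, and any tree decomposition puts a clique entirely inside one bag — forcing width ≥ 4. Hence tw(G) = 4 exactly.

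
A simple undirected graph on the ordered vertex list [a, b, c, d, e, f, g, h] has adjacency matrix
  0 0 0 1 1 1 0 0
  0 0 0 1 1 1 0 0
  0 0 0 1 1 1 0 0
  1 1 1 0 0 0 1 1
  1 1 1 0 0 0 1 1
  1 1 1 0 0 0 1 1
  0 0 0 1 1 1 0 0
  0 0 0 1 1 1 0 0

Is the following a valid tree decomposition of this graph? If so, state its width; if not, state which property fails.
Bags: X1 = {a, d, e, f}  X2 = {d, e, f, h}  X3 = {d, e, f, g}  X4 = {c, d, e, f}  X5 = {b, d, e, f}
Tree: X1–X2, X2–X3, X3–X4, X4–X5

Every vertex of G appears in some bag (union = {a, b, c, d, e, f, g, h}); every edge is covered by a bag; and for each vertex v the set of bags containing v is connected in the bag tree. The decomposition is therefore valid. The largest bag has 4 vertices, so the width is 3.

Yes; width 3.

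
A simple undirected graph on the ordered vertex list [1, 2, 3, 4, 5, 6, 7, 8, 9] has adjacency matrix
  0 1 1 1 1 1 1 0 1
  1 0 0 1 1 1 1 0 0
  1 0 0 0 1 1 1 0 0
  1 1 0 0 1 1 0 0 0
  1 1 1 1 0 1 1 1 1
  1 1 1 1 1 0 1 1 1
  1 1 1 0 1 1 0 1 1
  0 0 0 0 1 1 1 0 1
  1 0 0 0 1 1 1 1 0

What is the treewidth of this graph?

A width-4 tree decomposition is:
Bags: B1 = {1, 5, 6, 7, 9}  B2 = {1, 2, 5, 6, 7}  B3 = {1, 2, 4, 5, 6}  B4 = {5, 6, 7, 8, 9}  B5 = {1, 3, 5, 6, 7}
Tree: B1–B2, B2–B3, B1–B4, B1–B5
Every bag has size at most 5, so the width is 5 − 1 = 4 and tw(G) ≤ 4. For the lower bound, the 5 vertices {5, 6, 7, 8, 9} are pairwise adjacent, and any tree decomposition puts a clique entirely inside one bag — forcing width ≥ 4. Combining the bounds, tw(G) = 4.

4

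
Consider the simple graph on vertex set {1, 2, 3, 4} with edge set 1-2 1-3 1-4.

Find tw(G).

A width-1 tree decomposition is:
Bags: B1 = {1, 2}  B2 = {1, 3}  B3 = {1, 4}
Tree: B1–B2, B2–B3
Every bag has size at most 2, so the width is 2 − 1 = 1 and tw(G) ≤ 1. Since G has at least one edge (e.g. 1–2), it is not an edgeless graph, so tw(G) ≥ 1. The upper and lower bounds meet at 1, so that is the treewidth.

1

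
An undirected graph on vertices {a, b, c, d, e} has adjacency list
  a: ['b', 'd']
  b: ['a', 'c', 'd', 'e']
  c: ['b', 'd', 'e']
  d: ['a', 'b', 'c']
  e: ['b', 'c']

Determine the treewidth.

2

A width-2 tree decomposition is:
Bags: B1 = {a, b, d}  B2 = {b, c, d}  B3 = {b, c, e}
Tree: B1–B2, B2–B3
Each bag holds 3 vertices, so the decomposition has width 2, which upper-bounds the treewidth. On the other hand G contains the 3-clique {b, c, d}. A clique must lie in a single bag of any decomposition, so no decomposition can have width below 2. Hence tw(G) = 2 exactly.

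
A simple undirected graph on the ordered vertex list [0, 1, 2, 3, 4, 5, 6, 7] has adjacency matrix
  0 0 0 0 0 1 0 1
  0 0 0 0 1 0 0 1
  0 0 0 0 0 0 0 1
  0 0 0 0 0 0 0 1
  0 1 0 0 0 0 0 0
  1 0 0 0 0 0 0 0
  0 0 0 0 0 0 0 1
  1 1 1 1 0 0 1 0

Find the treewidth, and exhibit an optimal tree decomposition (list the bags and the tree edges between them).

Treewidth 1.
Bags: B1 = {3, 7}  B2 = {0, 7}  B3 = {1, 7}  B4 = {6, 7}  B5 = {0, 5}  B6 = {1, 4}  B7 = {2, 7}
Tree: B1–B2, B2–B3, B1–B4, B2–B5, B3–B6, B3–B7

Each bag holds 2 vertices, so the decomposition has width 1, which upper-bounds the treewidth. Since G has at least one edge (e.g. 3–7), it is not an edgeless graph, so tw(G) ≥ 1. The upper and lower bounds meet at 1, so that is the treewidth.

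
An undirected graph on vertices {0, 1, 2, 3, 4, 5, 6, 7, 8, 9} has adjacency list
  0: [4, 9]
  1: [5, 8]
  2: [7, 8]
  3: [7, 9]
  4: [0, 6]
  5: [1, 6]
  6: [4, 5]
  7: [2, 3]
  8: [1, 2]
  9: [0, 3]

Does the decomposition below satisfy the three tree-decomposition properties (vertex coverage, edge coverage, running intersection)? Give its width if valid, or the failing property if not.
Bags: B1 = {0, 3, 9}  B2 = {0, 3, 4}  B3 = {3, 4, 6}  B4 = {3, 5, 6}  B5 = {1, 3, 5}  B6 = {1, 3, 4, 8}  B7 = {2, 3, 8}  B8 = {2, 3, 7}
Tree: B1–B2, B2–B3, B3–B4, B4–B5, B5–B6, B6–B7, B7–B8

No — bags containing vertex 4 are not connected in the tree.

A tree decomposition must satisfy three properties: every vertex lies in some bag; for every edge, both endpoints lie together in some bag; and for every vertex, the bags containing it form a connected subtree. Here bags containing vertex 4 are not connected in the tree, so the decomposition is invalid.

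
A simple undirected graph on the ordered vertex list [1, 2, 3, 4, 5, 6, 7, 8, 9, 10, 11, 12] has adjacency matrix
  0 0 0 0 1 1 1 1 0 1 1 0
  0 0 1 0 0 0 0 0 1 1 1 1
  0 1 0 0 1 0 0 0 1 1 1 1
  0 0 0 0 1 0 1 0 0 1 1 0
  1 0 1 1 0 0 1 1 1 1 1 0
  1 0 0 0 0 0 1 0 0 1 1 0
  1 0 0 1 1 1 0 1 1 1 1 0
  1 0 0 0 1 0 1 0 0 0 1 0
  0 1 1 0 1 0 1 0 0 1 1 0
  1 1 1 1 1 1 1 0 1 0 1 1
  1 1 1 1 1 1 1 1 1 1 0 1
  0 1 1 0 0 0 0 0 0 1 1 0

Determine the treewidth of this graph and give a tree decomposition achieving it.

Every bag has size at most 5, so the width is 5 − 1 = 4 and tw(G) ≤ 4. Conversely, {1, 5, 7, 8, 11} is a clique of size 5, and the vertices of any clique must share a bag in every tree decomposition; so some bag has ≥ 5 vertices and tw(G) ≥ 4. The upper and lower bounds meet at 4, so that is the treewidth.

Treewidth 4.
Bags: B1 = {3, 5, 9, 10, 11}  B2 = {5, 7, 9, 10, 11}  B3 = {1, 5, 7, 10, 11}  B4 = {2, 3, 9, 10, 11}  B5 = {2, 3, 10, 11, 12}  B6 = {1, 6, 7, 10, 11}  B7 = {4, 5, 7, 10, 11}  B8 = {1, 5, 7, 8, 11}
Tree: B1–B2, B2–B3, B1–B4, B4–B5, B3–B6, B2–B7, B3–B8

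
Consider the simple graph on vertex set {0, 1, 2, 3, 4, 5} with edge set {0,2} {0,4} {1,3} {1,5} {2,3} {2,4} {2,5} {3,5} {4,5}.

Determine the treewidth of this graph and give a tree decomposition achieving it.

Treewidth 2.
One such decomposition:
Bags: B1 = {1, 3, 5}  B2 = {2, 3, 5}  B3 = {2, 4, 5}  B4 = {0, 2, 4}
Tree: B1–B2, B2–B3, B3–B4

Every bag has size at most 3, so the width is 3 − 1 = 2 and tw(G) ≤ 2. On the other hand G contains the 3-clique {1, 3, 5}. A clique must lie in a single bag of any decomposition, so no decomposition can have width below 2. The upper and lower bounds meet at 2, so that is the treewidth.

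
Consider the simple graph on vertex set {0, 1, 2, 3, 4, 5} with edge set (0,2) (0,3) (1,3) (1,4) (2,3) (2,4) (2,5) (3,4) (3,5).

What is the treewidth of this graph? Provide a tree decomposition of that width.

Each bag holds 3 vertices, so the decomposition has width 2, which upper-bounds the treewidth. For the lower bound, the 3 vertices {1, 3, 4} are pairwise adjacent, and any tree decomposition puts a clique entirely inside one bag — forcing width ≥ 2. Hence tw(G) = 2 exactly.

Treewidth 2.
One optimal decomposition is:
Bags: B1 = {1, 3, 4}  B2 = {2, 3, 4}  B3 = {2, 3, 5}  B4 = {0, 2, 3}
Tree: B1–B2, B2–B3, B3–B4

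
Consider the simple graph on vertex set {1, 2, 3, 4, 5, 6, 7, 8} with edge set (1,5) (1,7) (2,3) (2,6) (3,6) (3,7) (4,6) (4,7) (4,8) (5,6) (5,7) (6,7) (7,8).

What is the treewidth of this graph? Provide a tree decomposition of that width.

Treewidth 2.
One such decomposition:
Bags: B1 = {5, 6, 7}  B2 = {3, 6, 7}  B3 = {1, 5, 7}  B4 = {2, 3, 6}  B5 = {4, 6, 7}  B6 = {4, 7, 8}
Tree: B1–B2, B1–B3, B2–B4, B1–B5, B5–B6

Every bag has size at most 3, so the width is 3 − 1 = 2 and tw(G) ≤ 2. Conversely, {2, 3, 6} is a clique of size 3, and the vertices of any clique must share a bag in every tree decomposition; so some bag has ≥ 3 vertices and tw(G) ≥ 2. Combining the bounds, tw(G) = 2.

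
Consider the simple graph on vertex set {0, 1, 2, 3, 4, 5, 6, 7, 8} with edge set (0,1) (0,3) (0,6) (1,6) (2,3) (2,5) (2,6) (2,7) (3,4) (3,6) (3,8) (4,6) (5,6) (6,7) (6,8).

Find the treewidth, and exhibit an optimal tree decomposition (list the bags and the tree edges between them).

Treewidth 2.
Bags: B1 = {3, 4, 6}  B2 = {0, 3, 6}  B3 = {2, 3, 6}  B4 = {3, 6, 8}  B5 = {2, 5, 6}  B6 = {0, 1, 6}  B7 = {2, 6, 7}
Tree: B1–B2, B1–B3, B2–B4, B3–B5, B2–B6, B5–B7

The largest bag has 3 vertices, giving width 2; this decomposition certifies tw(G) ≤ 2. For the lower bound, the 3 vertices {0, 1, 6} are pairwise adjacent, and any tree decomposition puts a clique entirely inside one bag — forcing width ≥ 2. The upper and lower bounds meet at 2, so that is the treewidth.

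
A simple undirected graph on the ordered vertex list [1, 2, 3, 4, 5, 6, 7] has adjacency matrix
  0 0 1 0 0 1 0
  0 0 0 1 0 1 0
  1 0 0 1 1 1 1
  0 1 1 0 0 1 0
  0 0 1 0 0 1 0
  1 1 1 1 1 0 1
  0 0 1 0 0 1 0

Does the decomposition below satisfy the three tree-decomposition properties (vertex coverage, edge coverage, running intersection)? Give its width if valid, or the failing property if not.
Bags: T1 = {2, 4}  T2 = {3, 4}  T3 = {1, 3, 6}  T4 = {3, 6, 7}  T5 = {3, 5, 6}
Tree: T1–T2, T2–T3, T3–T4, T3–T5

A tree decomposition must satisfy three properties: every vertex lies in some bag; for every edge, both endpoints lie together in some bag; and for every vertex, the bags containing it form a connected subtree. Here edge (6,2) lies in no bag, so the decomposition is invalid.

No — edge (6,2) lies in no bag.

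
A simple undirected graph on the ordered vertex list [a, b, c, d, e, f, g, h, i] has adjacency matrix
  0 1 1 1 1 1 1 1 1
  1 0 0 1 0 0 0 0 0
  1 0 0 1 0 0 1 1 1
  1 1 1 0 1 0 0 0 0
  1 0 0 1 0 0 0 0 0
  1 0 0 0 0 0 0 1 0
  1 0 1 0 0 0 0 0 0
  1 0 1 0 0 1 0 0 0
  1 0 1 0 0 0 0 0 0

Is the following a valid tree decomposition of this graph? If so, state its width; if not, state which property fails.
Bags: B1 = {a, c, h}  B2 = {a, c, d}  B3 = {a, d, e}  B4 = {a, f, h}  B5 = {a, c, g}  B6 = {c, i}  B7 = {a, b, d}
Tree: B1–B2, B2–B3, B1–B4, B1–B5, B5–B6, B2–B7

No — edge (a,i) lies in no bag.

A tree decomposition must satisfy three properties: every vertex lies in some bag; for every edge, both endpoints lie together in some bag; and for every vertex, the bags containing it form a connected subtree. Here edge (a,i) lies in no bag, so the decomposition is invalid.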